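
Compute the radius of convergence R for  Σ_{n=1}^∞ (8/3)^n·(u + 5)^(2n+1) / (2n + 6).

R = √6/4

Apply the ratio test: |a_{n+1}| / |a_n| = [(2n + 6)/(2(n+1) + 6)] · 8/3, which tends to 8/3 as n → ∞.
Writing y = (u + 5)², the series in y has radius 3/8, so |u + 5| < √(3/8) and R = √6/4.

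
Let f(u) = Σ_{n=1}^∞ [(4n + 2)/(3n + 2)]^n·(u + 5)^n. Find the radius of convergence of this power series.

R = 3/4

Root test: |a_n|^(1/n) = (4n + 2)/(3n + 2) → 4/3.
Convergence for |u + 5| · 4/3 < 1, i.e. |u + 5| < 3/4. So R = 3/4.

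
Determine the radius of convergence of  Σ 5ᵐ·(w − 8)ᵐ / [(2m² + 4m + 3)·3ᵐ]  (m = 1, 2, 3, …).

R = 3/5

Ratio test: |a_{m+1}/a_m| = [(2m² + 4m + 3)/(2(m+1)² + 4(m+1) + 3)] · 5/3 → 5/3 as m → ∞.
Thus R = 1/(5/3) = 3/5.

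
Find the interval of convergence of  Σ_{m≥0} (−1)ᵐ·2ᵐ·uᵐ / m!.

By the ratio test, |a_{m+1}/a_m| = 2 · 1/(m+1) → 0.
The limit is 0, so the series converges for all u; R = ∞.

(−∞, ∞)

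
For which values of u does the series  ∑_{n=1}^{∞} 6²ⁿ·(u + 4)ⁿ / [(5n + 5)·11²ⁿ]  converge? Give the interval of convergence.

By the ratio test, |a_{n+1}/a_n| = [(5n + 5)/(5(n+1) + 5)] · 36/121 → 36/121.
Thus R = 1/(36/121) = 121/36.
Endpoint u = -23/36: comparison with the harmonic series Σ 1/n shows the series diverges.
When u = -265/36, convergence follows from the alternating series test (terms decrease monotonically to 0).

[-265/36, -23/36)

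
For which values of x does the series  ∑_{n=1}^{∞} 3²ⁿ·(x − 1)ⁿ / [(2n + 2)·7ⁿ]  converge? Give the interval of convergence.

[2/9, 16/9)

Apply the ratio test: |a_{n+1}| / |a_n| = [(2n + 2)/(2(n+1) + 2)] · 9/7, which tends to 9/7 as n → ∞.
Convergence for |x − 1| · 9/7 < 1, i.e. |x − 1| < 7/9. So R = 7/9.
At x = 16/9: the terms are asymptotic to a nonzero constant times 1/n, so the series diverges by limit comparison with Σ 1/n.
Check x = 2/9: an alternating series whose terms decrease to 0 in absolute value, so it converges by the Leibniz criterion.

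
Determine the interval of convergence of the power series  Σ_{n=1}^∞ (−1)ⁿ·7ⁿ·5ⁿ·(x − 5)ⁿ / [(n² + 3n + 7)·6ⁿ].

[169/35, 181/35]

The ratio of consecutive coefficients is [(n² + 3n + 7)/((n+1)² + 3(n+1) + 7)] · 7·5/6 → 35/6.
Convergence for |x − 5| · 35/6 < 1, i.e. |x − 5| < 6/35. So R = 6/35.
When x = 181/35, absolute convergence follows by limit comparison with Σ 1/n².
At x = 169/35: absolute convergence follows by limit comparison with Σ 1/n².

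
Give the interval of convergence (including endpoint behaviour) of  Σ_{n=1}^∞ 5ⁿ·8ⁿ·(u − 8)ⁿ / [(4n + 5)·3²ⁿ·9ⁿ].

[239/40, 401/40)

Apply the ratio test: |a_{n+1}| / |a_n| = [(4n + 5)/(4(n+1) + 5)] · 5·8/(9·9), which tends to 40/81 as n → ∞.
The series converges when 40/81 · |u − 8| < 1, giving R = 81/40.
When u = 401/40, the terms are asymptotic to a nonzero constant times 1/n, so the series diverges by limit comparison with Σ 1/n.
Endpoint u = 239/40: an alternating series whose terms decrease to 0 in absolute value, so it converges by the Leibniz criterion.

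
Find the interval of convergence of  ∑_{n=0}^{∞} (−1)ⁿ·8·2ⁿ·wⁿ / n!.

Ratio test: |a_{n+1}/a_n| = 8/8 · 2 · 1/(n+1) → 0 as n → ∞.
Since the limit is 0 < 1 for every w, the series converges on all of ℝ and R = ∞.

(−∞, ∞)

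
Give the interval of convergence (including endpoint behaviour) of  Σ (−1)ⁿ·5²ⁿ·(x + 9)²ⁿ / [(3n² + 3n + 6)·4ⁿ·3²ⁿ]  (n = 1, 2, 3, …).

Ratio test: |a_{n+1}/a_n| = [(3n² + 3n + 6)/(3(n+1)² + 3(n+1) + 6)] · 25/(4·9) → 25/36 as n → ∞.
Successive powers of (x + 9) differ by 2, so the series converges when |x + 9|² · 25/36 < 1, i.e. |x + 9| < √(36/25) = 6/5. So R = 6/5.
At x = -39/5: absolute convergence follows by limit comparison with Σ 1/n².
Endpoint x = -51/5: absolute convergence follows by limit comparison with Σ 1/n².

[-51/5, -39/5]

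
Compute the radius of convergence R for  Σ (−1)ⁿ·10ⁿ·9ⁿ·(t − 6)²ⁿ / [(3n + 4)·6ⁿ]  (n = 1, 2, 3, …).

Ratio test: |a_{n+1}/a_n| = [(3n + 4)/(3(n+1) + 4)] · 10·9/6 → 15 as n → ∞.
Successive powers of (t − 6) differ by 2, so the series converges when |t − 6|² · 15 < 1, i.e. |t − 6| < √(1/15). So R = √15/15.

R = √15/15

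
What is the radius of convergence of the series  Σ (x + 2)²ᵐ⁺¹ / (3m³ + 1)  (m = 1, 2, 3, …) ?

By the ratio test, |a_{m+1}/a_m| = (3m³ + 1)/(3(m+1)³ + 1) → 1.
Writing y = (x + 2)², the series in y has radius 1, so |x + 2| < √(1) = 1 and R = 1.

R = 1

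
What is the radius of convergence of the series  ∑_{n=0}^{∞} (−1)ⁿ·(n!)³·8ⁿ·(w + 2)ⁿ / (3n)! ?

Ratio test: |a_{n+1}/a_n| = (n+1)³/[(3n+1)·(3n+2)·(3n+3)] · 8 → 8/27 as n → ∞.
Thus R = 1/(8/27) = 27/8.

R = 27/8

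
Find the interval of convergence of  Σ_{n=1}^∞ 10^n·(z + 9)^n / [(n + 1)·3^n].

[-93/10, -87/10)

The ratio of consecutive coefficients is [(n + 1)/((n+1) + 1)] · 10/3 → 10/3.
Hence the series converges for |z + 9| < 1/(10/3) = 3/10, so the radius of convergence is 3/10.
Endpoint z = -87/10: the terms behave like c/n; limit comparison with the harmonic series gives divergence.
When z = -93/10, convergence follows from the alternating series test (terms decrease monotonically to 0).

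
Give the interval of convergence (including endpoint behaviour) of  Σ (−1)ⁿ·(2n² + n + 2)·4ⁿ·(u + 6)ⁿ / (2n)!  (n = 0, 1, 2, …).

By the ratio test, |a_{n+1}/a_n| = (2(n+1)² + (n+1) + 2)/(2n² + n + 2) · 4 · 1/[(2n+1)·(2n+2)] → 0.
The ratio tends to 0 regardless of u, hence R = ∞.

(−∞, ∞)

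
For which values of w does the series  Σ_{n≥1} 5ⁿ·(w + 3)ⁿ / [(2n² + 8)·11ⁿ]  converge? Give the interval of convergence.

[-26/5, -4/5]

The ratio of consecutive coefficients is [(2n² + 8)/(2(n+1)² + 8)] · 5/11 → 5/11.
Thus R = 1/(5/11) = 11/5.
Check w = -4/5: absolute convergence follows by limit comparison with Σ 1/n².
Endpoint w = -26/5: the series is dominated by a constant times Σ 1/n², which converges (p = 2 > 1).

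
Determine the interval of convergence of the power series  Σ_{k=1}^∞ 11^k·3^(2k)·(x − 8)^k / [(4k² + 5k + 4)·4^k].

The ratio of consecutive coefficients is [(4k² + 5k + 4)/(4(k+1)² + 5(k+1) + 4)] · 11·9/4 → 99/4.
Convergence for |x − 8| · 99/4 < 1, i.e. |x − 8| < 4/99. So R = 4/99.
When x = 796/99, the series is dominated by a constant times Σ 1/k², which converges (p = 2 > 1).
When x = 788/99, the terms are on the order of 1/k², so the series converges absolutely by comparison with the p-series (p = 2 > 1).

[788/99, 796/99]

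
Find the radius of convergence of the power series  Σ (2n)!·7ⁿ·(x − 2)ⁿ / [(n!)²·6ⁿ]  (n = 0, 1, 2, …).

R = 3/14

Apply the ratio test: |a_{n+1}| / |a_n| = (2n+1)·(2n+2)/(n+1)² · 7/6, which tends to 14/3 as n → ∞.
Hence the series converges for |x − 2| < 1/(14/3) = 3/14, so the radius of convergence is 3/14.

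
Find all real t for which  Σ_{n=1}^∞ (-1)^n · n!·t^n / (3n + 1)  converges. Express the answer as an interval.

By the ratio test, |a_{n+1}/a_n| = (n+1) · (3n + 1)/(3(n+1) + 1) → ∞.
Since the ratio → ∞, the series diverges for every t ≠ 0, and R = 0.

{0}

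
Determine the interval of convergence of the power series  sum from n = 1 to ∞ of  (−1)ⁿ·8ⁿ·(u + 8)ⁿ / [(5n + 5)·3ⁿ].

Apply the ratio test: |a_{n+1}| / |a_n| = [(5n + 5)/(5(n+1) + 5)] · 8/3, which tends to 8/3 as n → ∞.
Hence the series converges for |u + 8| < 1/(8/3) = 3/8, so the radius of convergence is 3/8.
When u = -61/8, the terms alternate in sign and decrease monotonically to 0 in absolute value (size ~ c/n), so the alternating series test gives convergence.
Endpoint u = -67/8: comparison with the harmonic series Σ 1/n shows the series diverges.

(-67/8, -61/8]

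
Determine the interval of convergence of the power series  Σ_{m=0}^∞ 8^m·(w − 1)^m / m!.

(−∞, ∞)

By the ratio test, |a_{m+1}/a_m| = 8 · 1/(m+1) → 0.
The limit is 0, so the series converges for all w; R = ∞.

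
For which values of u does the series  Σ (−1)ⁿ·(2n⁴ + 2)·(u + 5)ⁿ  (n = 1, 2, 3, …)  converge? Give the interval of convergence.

Apply the ratio test: |a_{n+1}| / |a_n| = (2(n+1)⁴ + 2)/(2n⁴ + 2), which tends to 1 as n → ∞.
So the series converges when |u + 5| < 1 and diverges when |u + 5| > 1; R = 1.
Endpoint u = -4: the n-th term does not approach 0; divergence by the term test.
At u = -6: the terms have absolute value of order n⁴, which does not tend to 0, so the series diverges by the divergence test.

(-6, -4)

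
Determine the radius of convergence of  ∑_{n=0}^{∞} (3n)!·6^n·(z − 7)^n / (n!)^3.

By the ratio test, |a_{n+1}/a_n| = (3n+1)·(3n+2)·(3n+3)/(n+1)³ · 6 → 162.
Hence the series converges for |z − 7| < 1/(162) = 1/162, so the radius of convergence is 1/162.

R = 1/162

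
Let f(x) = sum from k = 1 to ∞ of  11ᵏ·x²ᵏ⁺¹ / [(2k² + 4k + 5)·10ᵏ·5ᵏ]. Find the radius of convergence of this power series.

By the ratio test, |a_{k+1}/a_k| = [(2k² + 4k + 5)/(2(k+1)² + 4(k+1) + 5)] · 11/(10·5) → 11/50.
Writing y = x², the series in y has radius 50/11, so |x| < √(50/11) and R = 5√22/11.

R = 5√22/11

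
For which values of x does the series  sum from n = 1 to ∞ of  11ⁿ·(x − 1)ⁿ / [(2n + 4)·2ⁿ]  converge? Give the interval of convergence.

Apply the ratio test: |a_{n+1}| / |a_n| = [(2n + 4)/(2(n+1) + 4)] · 11/2, which tends to 11/2 as n → ∞.
Thus R = 1/(11/2) = 2/11.
Check x = 13/11: the terms are asymptotic to a nonzero constant times 1/n, so the series diverges by limit comparison with Σ 1/n.
Endpoint x = 9/11: convergence follows from the alternating series test (terms decrease monotonically to 0).

[9/11, 13/11)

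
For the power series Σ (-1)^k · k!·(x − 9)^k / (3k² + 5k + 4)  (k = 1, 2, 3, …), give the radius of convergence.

R = 0

The ratio of consecutive coefficients is (k+1) · (3k² + 5k + 4)/(3(k+1)² + 5(k+1) + 4) → ∞.
Since the ratio → ∞, the series diverges for every x ≠ 9, and R = 0.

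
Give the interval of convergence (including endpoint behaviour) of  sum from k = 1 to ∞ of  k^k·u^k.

{0}

By the Cauchy root test, |a_k|^(1/k) = k → ∞.
The root grows without bound, so R = 0 (convergence only at u = 0).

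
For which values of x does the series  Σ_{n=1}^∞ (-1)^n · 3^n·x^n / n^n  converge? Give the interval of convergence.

(−∞, ∞)

By the Cauchy root test, |a_n|^(1/n) = 3/n → 0.
The limit is 0 for every x, so R = ∞.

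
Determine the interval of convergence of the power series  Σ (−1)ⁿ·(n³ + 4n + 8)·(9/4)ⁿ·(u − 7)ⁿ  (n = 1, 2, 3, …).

(59/9, 67/9)

By the ratio test, |a_{n+1}/a_n| = [((n+1)³ + 4(n+1) + 8)/(n³ + 4n + 8)] · 9/4 → 9/4.
Thus R = 1/(9/4) = 4/9.
Check u = 67/9: the n-th term does not approach 0; divergence by the term test.
Check u = 59/9: the terms do not tend to 0, so the series diverges.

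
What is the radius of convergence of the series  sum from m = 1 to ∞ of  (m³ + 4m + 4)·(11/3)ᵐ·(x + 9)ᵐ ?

R = 3/11

Apply the ratio test: |a_{m+1}| / |a_m| = [((m+1)³ + 4(m+1) + 4)/(m³ + 4m + 4)] · 11/3, which tends to 11/3 as m → ∞.
Hence the series converges for |x + 9| < 1/(11/3) = 3/11, so the radius of convergence is 3/11.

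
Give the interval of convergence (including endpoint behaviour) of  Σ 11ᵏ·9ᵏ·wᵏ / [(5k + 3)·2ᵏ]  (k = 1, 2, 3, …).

[-2/99, 2/99)

By the ratio test, |a_{k+1}/a_k| = [(5k + 3)/(5(k+1) + 3)] · 11·9/2 → 99/2.
Convergence for |w| · 99/2 < 1, i.e. |w| < 2/99. So R = 2/99.
When w = 2/99, the terms are asymptotic to a nonzero constant times 1/k, so the series diverges by limit comparison with Σ 1/k.
Endpoint w = -2/99: an alternating series whose terms decrease to 0 in absolute value, so it converges by the Leibniz criterion.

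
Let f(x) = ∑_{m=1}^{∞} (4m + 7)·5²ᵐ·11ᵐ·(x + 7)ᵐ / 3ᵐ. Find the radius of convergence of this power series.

By the ratio test, |a_{m+1}/a_m| = [(4(m+1) + 7)/(4m + 7)] · 25·11/3 → 275/3.
Convergence for |x + 7| · 275/3 < 1, i.e. |x + 7| < 3/275. So R = 3/275.

R = 3/275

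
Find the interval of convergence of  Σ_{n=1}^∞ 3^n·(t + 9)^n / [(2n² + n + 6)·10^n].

The ratio of consecutive coefficients is [(2n² + n + 6)/(2(n+1)² + (n+1) + 6)] · 3/10 → 3/10.
Thus R = 1/(3/10) = 10/3.
Endpoint t = -17/3: the terms are on the order of 1/n², so the series converges absolutely by comparison with the p-series (p = 2 > 1).
Check t = -37/3: the series is dominated by a constant times Σ 1/n², which converges (p = 2 > 1).

[-37/3, -17/3]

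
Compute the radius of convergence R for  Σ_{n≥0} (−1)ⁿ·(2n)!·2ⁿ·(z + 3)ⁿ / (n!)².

R = 1/8

By the ratio test, |a_{n+1}/a_n| = (2n+1)·(2n+2)/(n+1)² · 2 → 8.
Thus R = 1/(8) = 1/8.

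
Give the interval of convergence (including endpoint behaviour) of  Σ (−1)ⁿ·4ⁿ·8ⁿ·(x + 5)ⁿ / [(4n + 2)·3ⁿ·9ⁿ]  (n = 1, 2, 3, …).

Apply the ratio test: |a_{n+1}| / |a_n| = [(4n + 2)/(4(n+1) + 2)] · 4·8/(3·9), which tends to 32/27 as n → ∞.
Convergence for |x + 5| · 32/27 < 1, i.e. |x + 5| < 27/32. So R = 27/32.
At x = -133/32: convergence follows from the alternating series test (terms decrease monotonically to 0).
When x = -187/32, the terms are asymptotic to a nonzero constant times 1/n, so the series diverges by limit comparison with Σ 1/n.

(-187/32, -133/32]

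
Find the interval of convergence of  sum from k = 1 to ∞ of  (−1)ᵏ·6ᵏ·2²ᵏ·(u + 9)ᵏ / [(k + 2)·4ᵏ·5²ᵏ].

(-79/6, -29/6]

By the ratio test, |a_{k+1}/a_k| = [(k + 2)/((k+1) + 2)] · 6·4/(4·25) → 6/25.
Hence the series converges for |u + 9| < 1/(6/25) = 25/6, so the radius of convergence is 25/6.
When u = -29/6, the terms alternate in sign and decrease monotonically to 0 in absolute value (size ~ c/k), so the alternating series test gives convergence.
At u = -79/6: the terms are asymptotic to a nonzero constant times 1/k, so the series diverges by limit comparison with Σ 1/k.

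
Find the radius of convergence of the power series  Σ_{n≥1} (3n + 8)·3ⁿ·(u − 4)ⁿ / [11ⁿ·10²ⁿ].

R = 1100/3

Apply the ratio test: |a_{n+1}| / |a_n| = [(3(n+1) + 8)/(3n + 8)] · 3/(11·100), which tends to 3/1100 as n → ∞.
Thus R = 1/(3/1100) = 1100/3.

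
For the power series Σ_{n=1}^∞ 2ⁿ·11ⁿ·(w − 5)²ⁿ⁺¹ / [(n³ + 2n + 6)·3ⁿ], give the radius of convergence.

By the ratio test, |a_{n+1}/a_n| = [(n³ + 2n + 6)/((n+1)³ + 2(n+1) + 6)] · 2·11/3 → 22/3.
Successive powers of (w − 5) differ by 2, so the series converges when |w − 5|² · 22/3 < 1, i.e. |w − 5| < √(3/22). So R = √66/22.

R = √66/22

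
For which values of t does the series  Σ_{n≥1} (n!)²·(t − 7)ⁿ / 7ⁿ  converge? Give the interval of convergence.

{7}

The ratio of consecutive coefficients is (n+1)² · 1/7 → ∞.
The ratio grows without bound, so the series diverges whenever (t − 7) ≠ 0; it converges only at t = 7. R = 0.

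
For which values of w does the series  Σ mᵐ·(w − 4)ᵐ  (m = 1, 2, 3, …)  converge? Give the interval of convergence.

Applying the root test, |a_m|^(1/m) = m → ∞.
Since the m-th root of |a_m| is unbounded, the series converges only at w = 4; R = 0.

{4}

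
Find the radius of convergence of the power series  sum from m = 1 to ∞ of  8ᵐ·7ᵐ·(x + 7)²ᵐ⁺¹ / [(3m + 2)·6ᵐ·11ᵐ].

By the ratio test, |a_{m+1}/a_m| = [(3m + 2)/(3(m+1) + 2)] · 8·7/(6·11) → 28/33.
Successive powers of (x + 7) differ by 2, so the series converges when |x + 7|² · 28/33 < 1, i.e. |x + 7| < √(33/28). So R = √231/14.

R = √231/14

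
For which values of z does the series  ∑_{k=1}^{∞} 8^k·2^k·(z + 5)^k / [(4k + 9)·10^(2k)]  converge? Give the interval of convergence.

The ratio of consecutive coefficients is [(4k + 9)/(4(k+1) + 9)] · 8·2/100 → 4/25.
The series converges when 4/25 · |z + 5| < 1, giving R = 25/4.
At z = 5/4: the terms behave like c/k; limit comparison with the harmonic series gives divergence.
When z = -45/4, convergence follows from the alternating series test (terms decrease monotonically to 0).

[-45/4, 5/4)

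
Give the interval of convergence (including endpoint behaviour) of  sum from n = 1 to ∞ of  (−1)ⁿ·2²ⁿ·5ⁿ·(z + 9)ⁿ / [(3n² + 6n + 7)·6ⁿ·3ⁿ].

[-99/10, -81/10]

By the ratio test, |a_{n+1}/a_n| = [(3n² + 6n + 7)/(3(n+1)² + 6(n+1) + 7)] · 4·5/(6·3) → 10/9.
The series converges when 10/9 · |z + 9| < 1, giving R = 9/10.
Endpoint z = -81/10: absolute convergence follows by limit comparison with Σ 1/n².
Endpoint z = -99/10: the terms are on the order of 1/n², so the series converges absolutely by comparison with the p-series (p = 2 > 1).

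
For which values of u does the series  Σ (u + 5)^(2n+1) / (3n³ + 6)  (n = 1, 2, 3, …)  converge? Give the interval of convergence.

[-6, -4]

Apply the ratio test: |a_{n+1}| / |a_n| = (3n³ + 6)/(3(n+1)³ + 6), which tends to 1 as n → ∞.
Successive powers of (u + 5) differ by 2, so the series converges when |u + 5|² · 1 < 1, i.e. |u + 5| < √(1) = 1. So R = 1.
At u = -4: the terms are on the order of 1/n³, so the series converges absolutely by comparison with the p-series (p = 3 > 1).
Endpoint u = -6: absolute convergence follows by limit comparison with Σ 1/n³.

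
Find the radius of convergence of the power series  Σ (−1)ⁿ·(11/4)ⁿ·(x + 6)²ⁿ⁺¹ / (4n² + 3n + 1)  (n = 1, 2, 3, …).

Ratio test: |a_{n+1}/a_n| = [(4n² + 3n + 1)/(4(n+1)² + 3(n+1) + 1)] · 11/4 → 11/4 as n → ∞.
Successive powers of (x + 6) differ by 2, so the series converges when |x + 6|² · 11/4 < 1, i.e. |x + 6| < √(4/11). So R = 2√11/11.

R = 2√11/11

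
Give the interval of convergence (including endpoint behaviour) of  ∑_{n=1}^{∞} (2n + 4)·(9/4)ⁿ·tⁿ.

The ratio of consecutive coefficients is [(2(n+1) + 4)/(2n + 4)] · 9/4 → 9/4.
Convergence for |t| · 9/4 < 1, i.e. |t| < 4/9. So R = 4/9.
When t = 4/9, the n-th term does not approach 0; divergence by the term test.
Check t = -4/9: the terms have absolute value of order n, which does not tend to 0, so the series diverges by the divergence test.

(-4/9, 4/9)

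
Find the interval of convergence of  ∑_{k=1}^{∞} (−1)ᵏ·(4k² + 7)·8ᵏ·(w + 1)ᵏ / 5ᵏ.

(-13/8, -3/8)

By the ratio test, |a_{k+1}/a_k| = [(4(k+1)² + 7)/(4k² + 7)] · 8/5 → 8/5.
Convergence for |w + 1| · 8/5 < 1, i.e. |w + 1| < 5/8. So R = 5/8.
Endpoint w = -3/8: the k-th term does not approach 0; divergence by the term test.
When w = -13/8, the terms have absolute value of order k², which does not tend to 0, so the series diverges by the divergence test.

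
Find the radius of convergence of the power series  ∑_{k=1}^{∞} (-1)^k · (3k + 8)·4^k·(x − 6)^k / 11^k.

Apply the ratio test: |a_{k+1}| / |a_k| = [(3(k+1) + 8)/(3k + 8)] · 4/11, which tends to 4/11 as k → ∞.
The series converges when 4/11 · |x − 6| < 1, giving R = 11/4.

R = 11/4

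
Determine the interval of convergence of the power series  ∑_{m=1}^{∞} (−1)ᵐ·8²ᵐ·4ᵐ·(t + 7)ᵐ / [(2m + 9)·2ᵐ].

Apply the ratio test: |a_{m+1}| / |a_m| = [(2m + 9)/(2(m+1) + 9)] · 64·4/2, which tends to 128 as m → ∞.
Hence the series converges for |t + 7| < 1/(128) = 1/128, so the radius of convergence is 1/128.
Check t = -895/128: the terms alternate in sign and decrease monotonically to 0 in absolute value (size ~ c/m), so the alternating series test gives convergence.
At t = -897/128: comparison with the harmonic series Σ 1/m shows the series diverges.

(-897/128, -895/128]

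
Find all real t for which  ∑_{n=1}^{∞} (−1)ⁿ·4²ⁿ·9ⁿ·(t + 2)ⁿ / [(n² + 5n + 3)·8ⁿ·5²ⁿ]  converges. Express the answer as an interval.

[-61/18, -11/18]

Ratio test: |a_{n+1}/a_n| = [(n² + 5n + 3)/((n+1)² + 5(n+1) + 3)] · 16·9/(8·25) → 18/25 as n → ∞.
Hence the series converges for |t + 2| < 1/(18/25) = 25/18, so the radius of convergence is 25/18.
When t = -11/18, the terms are on the order of 1/n², so the series converges absolutely by comparison with the p-series (p = 2 > 1).
Endpoint t = -61/18: the terms are on the order of 1/n², so the series converges absolutely by comparison with the p-series (p = 2 > 1).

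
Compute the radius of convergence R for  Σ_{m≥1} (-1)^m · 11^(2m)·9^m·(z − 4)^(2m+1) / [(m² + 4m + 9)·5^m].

The ratio of consecutive coefficients is [(m² + 4m + 9)/((m+1)² + 4(m+1) + 9)] · 121·9/5 → 1089/5.
Since the exponent of (z − 4) increases by 2 each term, convergence requires |z − 4|² < 5/1089, hence R = √5/33.

R = √5/33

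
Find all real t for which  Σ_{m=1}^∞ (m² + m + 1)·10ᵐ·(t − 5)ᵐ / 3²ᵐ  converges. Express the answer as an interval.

(41/10, 59/10)

The ratio of consecutive coefficients is [((m+1)² + (m+1) + 1)/(m² + m + 1)] · 10/9 → 10/9.
Hence the series converges for |t − 5| < 1/(10/9) = 9/10, so the radius of convergence is 9/10.
When t = 59/10, the m-th term does not approach 0; divergence by the term test.
Check t = 41/10: the terms do not tend to 0, so the series diverges.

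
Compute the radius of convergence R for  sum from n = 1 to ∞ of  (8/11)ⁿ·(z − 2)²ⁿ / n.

R = √22/4

Ratio test: |a_{n+1}/a_n| = [n/(n+1)] · 8/11 → 8/11 as n → ∞.
Since the exponent of (z − 2) increases by 2 each term, convergence requires |z − 2|² < 11/8, hence R = √22/4.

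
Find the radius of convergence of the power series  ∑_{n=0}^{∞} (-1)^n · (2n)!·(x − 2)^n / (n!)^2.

R = 1/4

By the ratio test, |a_{n+1}/a_n| = (2n+1)·(2n+2)/(n+1)² → 4.
The series converges when 4 · |x − 2| < 1, giving R = 1/4.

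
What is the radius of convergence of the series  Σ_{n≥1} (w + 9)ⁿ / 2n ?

R = 1

The ratio of consecutive coefficients is 2n/2(n+1) → 1.
So the series converges when |w + 9| < 1 and diverges when |w + 9| > 1; R = 1.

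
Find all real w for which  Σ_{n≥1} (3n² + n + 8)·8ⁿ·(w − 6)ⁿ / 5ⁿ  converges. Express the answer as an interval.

(43/8, 53/8)

Ratio test: |a_{n+1}/a_n| = [(3(n+1)² + (n+1) + 8)/(3n² + n + 8)] · 8/5 → 8/5 as n → ∞.
Thus R = 1/(8/5) = 5/8.
Check w = 53/8: the terms do not tend to 0, so the series diverges.
When w = 43/8, the terms do not tend to 0, so the series diverges.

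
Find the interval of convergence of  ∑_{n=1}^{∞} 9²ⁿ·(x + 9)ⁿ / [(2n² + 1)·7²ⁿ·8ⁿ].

Apply the ratio test: |a_{n+1}| / |a_n| = [(2n² + 1)/(2(n+1)² + 1)] · 81/(49·8), which tends to 81/392 as n → ∞.
The series converges when 81/392 · |x + 9| < 1, giving R = 392/81.
Check x = -337/81: the terms are on the order of 1/n², so the series converges absolutely by comparison with the p-series (p = 2 > 1).
Check x = -1121/81: the terms are on the order of 1/n², so the series converges absolutely by comparison with the p-series (p = 2 > 1).

[-1121/81, -337/81]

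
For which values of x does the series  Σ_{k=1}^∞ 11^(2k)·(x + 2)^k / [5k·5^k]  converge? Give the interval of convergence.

[-247/121, -237/121)

The ratio of consecutive coefficients is [5k/5(k+1)] · 121/5 → 121/5.
Convergence for |x + 2| · 121/5 < 1, i.e. |x + 2| < 5/121. So R = 5/121.
Check x = -237/121: comparison with the harmonic series Σ 1/k shows the series diverges.
At x = -247/121: convergence follows from the alternating series test (terms decrease monotonically to 0).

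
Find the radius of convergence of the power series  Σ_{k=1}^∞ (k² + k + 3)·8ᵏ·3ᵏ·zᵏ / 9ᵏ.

The ratio of consecutive coefficients is [((k+1)² + (k+1) + 3)/(k² + k + 3)] · 8·3/9 → 8/3.
Thus R = 1/(8/3) = 3/8.

R = 3/8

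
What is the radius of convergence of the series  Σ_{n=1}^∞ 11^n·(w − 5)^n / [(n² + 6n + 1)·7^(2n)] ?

Apply the ratio test: |a_{n+1}| / |a_n| = [(n² + 6n + 1)/((n+1)² + 6(n+1) + 1)] · 11/49, which tends to 11/49 as n → ∞.
Hence the series converges for |w − 5| < 1/(11/49) = 49/11, so the radius of convergence is 49/11.

R = 49/11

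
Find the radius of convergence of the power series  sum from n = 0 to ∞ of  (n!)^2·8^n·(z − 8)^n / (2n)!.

R = 1/2

Ratio test: |a_{n+1}/a_n| = (n+1)²/[(2n+1)·(2n+2)] · 8 → 2 as n → ∞.
Convergence for |z − 8| · 2 < 1, i.e. |z − 8| < 1/2. So R = 1/2.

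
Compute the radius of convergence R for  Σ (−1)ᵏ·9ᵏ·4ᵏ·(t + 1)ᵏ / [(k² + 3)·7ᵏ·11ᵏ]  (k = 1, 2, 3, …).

R = 77/36

The ratio of consecutive coefficients is [(k² + 3)/((k+1)² + 3)] · 9·4/(7·11) → 36/77.
Hence the series converges for |t + 1| < 1/(36/77) = 77/36, so the radius of convergence is 77/36.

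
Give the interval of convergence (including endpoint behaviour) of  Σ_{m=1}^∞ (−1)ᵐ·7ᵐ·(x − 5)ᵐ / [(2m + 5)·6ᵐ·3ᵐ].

(17/7, 53/7]

Ratio test: |a_{m+1}/a_m| = [(2m + 5)/(2(m+1) + 5)] · 7/(6·3) → 7/18 as m → ∞.
Convergence for |x − 5| · 7/18 < 1, i.e. |x − 5| < 18/7. So R = 18/7.
At x = 53/7: convergence follows from the alternating series test (terms decrease monotonically to 0).
Endpoint x = 17/7: the terms are asymptotic to a nonzero constant times 1/m, so the series diverges by limit comparison with Σ 1/m.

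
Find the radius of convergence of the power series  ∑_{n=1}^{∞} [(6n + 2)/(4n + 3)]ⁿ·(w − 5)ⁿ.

Applying the root test, |a_n|^(1/n) = (6n + 2)/(4n + 3) → 3/2.
Hence the series converges for |w − 5| < 1/(3/2) = 2/3, so the radius of convergence is 2/3.

R = 2/3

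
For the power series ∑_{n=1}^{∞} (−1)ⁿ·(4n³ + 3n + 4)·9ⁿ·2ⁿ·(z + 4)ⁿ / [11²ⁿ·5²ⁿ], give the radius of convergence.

The ratio of consecutive coefficients is [(4(n+1)³ + 3(n+1) + 4)/(4n³ + 3n + 4)] · 9·2/(121·25) → 18/3025.
The series converges when 18/3025 · |z + 4| < 1, giving R = 3025/18.

R = 3025/18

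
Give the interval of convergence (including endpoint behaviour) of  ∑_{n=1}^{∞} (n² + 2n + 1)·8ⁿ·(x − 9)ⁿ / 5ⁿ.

Apply the ratio test: |a_{n+1}| / |a_n| = [((n+1)² + 2(n+1) + 1)/(n² + 2n + 1)] · 8/5, which tends to 8/5 as n → ∞.
Thus R = 1/(8/5) = 5/8.
Endpoint x = 77/8: the terms do not tend to 0, so the series diverges.
Check x = 67/8: the n-th term does not approach 0; divergence by the term test.

(67/8, 77/8)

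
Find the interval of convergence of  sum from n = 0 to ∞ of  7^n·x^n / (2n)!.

(−∞, ∞)

Apply the ratio test: |a_{n+1}| / |a_n| = 7 · 1/[(2n+1)·(2n+2)], which tends to 0 as n → ∞.
The limit is 0, so the series converges for all x; R = ∞.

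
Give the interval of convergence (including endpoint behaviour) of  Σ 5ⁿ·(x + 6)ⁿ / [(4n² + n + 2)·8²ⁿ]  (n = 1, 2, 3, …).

The ratio of consecutive coefficients is [(4n² + n + 2)/(4(n+1)² + (n+1) + 2)] · 5/64 → 5/64.
The series converges when 5/64 · |x + 6| < 1, giving R = 64/5.
When x = 34/5, absolute convergence follows by limit comparison with Σ 1/n².
Check x = -94/5: the series is dominated by a constant times Σ 1/n², which converges (p = 2 > 1).

[-94/5, 34/5]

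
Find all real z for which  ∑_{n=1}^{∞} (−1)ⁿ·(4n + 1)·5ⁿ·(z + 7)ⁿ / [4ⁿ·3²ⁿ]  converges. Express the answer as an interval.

Apply the ratio test: |a_{n+1}| / |a_n| = [(4(n+1) + 1)/(4n + 1)] · 5/(4·9), which tends to 5/36 as n → ∞.
Thus R = 1/(5/36) = 36/5.
Check z = 1/5: the terms have absolute value of order n, which does not tend to 0, so the series diverges by the divergence test.
Check z = -71/5: the n-th term does not approach 0; divergence by the term test.

(-71/5, 1/5)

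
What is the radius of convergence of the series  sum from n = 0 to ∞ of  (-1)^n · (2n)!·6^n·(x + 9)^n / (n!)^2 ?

Apply the ratio test: |a_{n+1}| / |a_n| = (2n+1)·(2n+2)/(n+1)² · 6, which tends to 24 as n → ∞.
Thus R = 1/(24) = 1/24.

R = 1/24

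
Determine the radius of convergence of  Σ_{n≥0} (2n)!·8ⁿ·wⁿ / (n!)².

Ratio test: |a_{n+1}/a_n| = (2n+1)·(2n+2)/(n+1)² · 8 → 32 as n → ∞.
Hence the series converges for |w| < 1/(32) = 1/32, so the radius of convergence is 1/32.

R = 1/32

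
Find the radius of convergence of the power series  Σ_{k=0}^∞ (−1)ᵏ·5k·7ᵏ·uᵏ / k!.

Ratio test: |a_{k+1}/a_k| = 5(k+1)/5k · 7 · 1/(k+1) → 0 as k → ∞.
The ratio tends to 0 regardless of u, hence R = ∞.

R = ∞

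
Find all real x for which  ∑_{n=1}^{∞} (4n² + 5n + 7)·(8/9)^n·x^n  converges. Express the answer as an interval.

(-9/8, 9/8)

By the ratio test, |a_{n+1}/a_n| = [(4(n+1)² + 5(n+1) + 7)/(4n² + 5n + 7)] · 8/9 → 8/9.
Convergence for |x| · 8/9 < 1, i.e. |x| < 9/8. So R = 9/8.
At x = 9/8: the terms have absolute value of order n², which does not tend to 0, so the series diverges by the divergence test.
Check x = -9/8: the n-th term does not approach 0; divergence by the term test.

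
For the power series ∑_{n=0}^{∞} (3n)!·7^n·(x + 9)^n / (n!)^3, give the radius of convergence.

Apply the ratio test: |a_{n+1}| / |a_n| = (3n+1)·(3n+2)·(3n+3)/(n+1)³ · 7, which tends to 189 as n → ∞.
Thus R = 1/(189) = 1/189.

R = 1/189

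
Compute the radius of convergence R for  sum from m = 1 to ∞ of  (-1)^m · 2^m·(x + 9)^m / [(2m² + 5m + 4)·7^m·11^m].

Apply the ratio test: |a_{m+1}| / |a_m| = [(2m² + 5m + 4)/(2(m+1)² + 5(m+1) + 4)] · 2/(7·11), which tends to 2/77 as m → ∞.
The series converges when 2/77 · |x + 9| < 1, giving R = 77/2.

R = 77/2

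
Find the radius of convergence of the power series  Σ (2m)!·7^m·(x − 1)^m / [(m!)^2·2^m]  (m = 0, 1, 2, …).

R = 1/14

By the ratio test, |a_{m+1}/a_m| = (2m+1)·(2m+2)/(m+1)² · 7/2 → 14.
Hence the series converges for |x − 1| < 1/(14) = 1/14, so the radius of convergence is 1/14.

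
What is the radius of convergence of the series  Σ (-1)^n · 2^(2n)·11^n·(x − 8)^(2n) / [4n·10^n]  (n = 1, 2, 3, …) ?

R = √110/22

By the ratio test, |a_{n+1}/a_n| = [4n/4(n+1)] · 4·11/10 → 22/5.
Since the exponent of (x − 8) increases by 2 each term, convergence requires |x − 8|² < 5/22, hence R = √110/22.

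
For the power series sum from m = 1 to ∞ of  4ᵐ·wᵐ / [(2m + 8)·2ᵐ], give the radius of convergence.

R = 1/2

By the ratio test, |a_{m+1}/a_m| = [(2m + 8)/(2(m+1) + 8)] · 4/2 → 2.
Hence the series converges for |w| < 1/(2) = 1/2, so the radius of convergence is 1/2.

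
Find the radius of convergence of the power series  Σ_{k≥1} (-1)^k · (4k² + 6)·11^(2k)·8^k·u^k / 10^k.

R = 5/484

Ratio test: |a_{k+1}/a_k| = [(4(k+1)² + 6)/(4k² + 6)] · 121·8/10 → 484/5 as k → ∞.
Hence the series converges for |u| < 1/(484/5) = 5/484, so the radius of convergence is 5/484.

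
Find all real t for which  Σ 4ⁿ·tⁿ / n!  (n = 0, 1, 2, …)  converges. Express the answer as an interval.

(−∞, ∞)

Apply the ratio test: |a_{n+1}| / |a_n| = 4 · 1/(n+1), which tends to 0 as n → ∞.
The limit is 0, so the series converges for all t; R = ∞.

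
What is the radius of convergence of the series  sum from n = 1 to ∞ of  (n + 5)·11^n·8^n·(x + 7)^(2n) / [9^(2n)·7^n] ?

Apply the ratio test: |a_{n+1}| / |a_n| = [((n+1) + 5)/(n + 5)] · 11·8/(81·7), which tends to 88/567 as n → ∞.
Successive powers of (x + 7) differ by 2, so the series converges when |x + 7|² · 88/567 < 1, i.e. |x + 7| < √(567/88). So R = 9√154/44.

R = 9√154/44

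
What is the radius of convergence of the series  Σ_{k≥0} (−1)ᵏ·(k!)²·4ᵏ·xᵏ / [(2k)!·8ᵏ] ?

Apply the ratio test: |a_{k+1}| / |a_k| = (k+1)²/[(2k+1)·(2k+2)] · 4/8, which tends to 1/8 as k → ∞.
The series converges when 1/8 · |x| < 1, giving R = 8.

R = 8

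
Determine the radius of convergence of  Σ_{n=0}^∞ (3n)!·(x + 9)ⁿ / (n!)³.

R = 1/27

By the ratio test, |a_{n+1}/a_n| = (3n+1)·(3n+2)·(3n+3)/(n+1)³ → 27.
Convergence for |x + 9| · 27 < 1, i.e. |x + 9| < 1/27. So R = 1/27.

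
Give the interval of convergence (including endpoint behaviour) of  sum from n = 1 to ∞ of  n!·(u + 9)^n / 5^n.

Ratio test: |a_{n+1}/a_n| = (n+1) · 1/5 → ∞ as n → ∞.
The ratio grows without bound, so the series diverges whenever (u + 9) ≠ 0; it converges only at u = -9. R = 0.

{-9}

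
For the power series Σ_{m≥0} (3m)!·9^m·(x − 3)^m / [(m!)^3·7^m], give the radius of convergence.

R = 7/243

By the ratio test, |a_{m+1}/a_m| = (3m+1)·(3m+2)·(3m+3)/(m+1)³ · 9/7 → 243/7.
The series converges when 243/7 · |x − 3| < 1, giving R = 7/243.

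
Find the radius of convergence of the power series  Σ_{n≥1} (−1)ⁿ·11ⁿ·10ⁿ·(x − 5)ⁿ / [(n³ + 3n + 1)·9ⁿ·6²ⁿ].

Apply the ratio test: |a_{n+1}| / |a_n| = [(n³ + 3n + 1)/((n+1)³ + 3(n+1) + 1)] · 11·10/(9·36), which tends to 55/162 as n → ∞.
Convergence for |x − 5| · 55/162 < 1, i.e. |x − 5| < 162/55. So R = 162/55.

R = 162/55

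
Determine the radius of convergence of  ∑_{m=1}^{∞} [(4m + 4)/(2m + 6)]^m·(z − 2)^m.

R = 1/2

Applying the root test, |a_m|^(1/m) = (4m + 4)/(2m + 6) → 2.
Convergence for |z − 2| · 2 < 1, i.e. |z − 2| < 1/2. So R = 1/2.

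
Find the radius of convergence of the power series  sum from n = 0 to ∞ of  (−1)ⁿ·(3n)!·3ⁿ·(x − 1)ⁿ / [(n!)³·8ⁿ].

R = 8/81

Apply the ratio test: |a_{n+1}| / |a_n| = (3n+1)·(3n+2)·(3n+3)/(n+1)³ · 3/8, which tends to 81/8 as n → ∞.
Convergence for |x − 1| · 81/8 < 1, i.e. |x − 1| < 8/81. So R = 8/81.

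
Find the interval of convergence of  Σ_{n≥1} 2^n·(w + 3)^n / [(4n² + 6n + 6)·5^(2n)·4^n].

[-53, 47]

Apply the ratio test: |a_{n+1}| / |a_n| = [(4n² + 6n + 6)/(4(n+1)² + 6(n+1) + 6)] · 2/(25·4), which tends to 1/50 as n → ∞.
Thus R = 1/(1/50) = 50.
At w = 47: the series is dominated by a constant times Σ 1/n², which converges (p = 2 > 1).
Endpoint w = -53: the terms are on the order of 1/n², so the series converges absolutely by comparison with the p-series (p = 2 > 1).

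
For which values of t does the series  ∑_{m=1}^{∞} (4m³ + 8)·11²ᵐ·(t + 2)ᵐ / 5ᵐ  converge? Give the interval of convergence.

(-247/121, -237/121)

Apply the ratio test: |a_{m+1}| / |a_m| = [(4(m+1)³ + 8)/(4m³ + 8)] · 121/5, which tends to 121/5 as m → ∞.
The series converges when 121/5 · |t + 2| < 1, giving R = 5/121.
Endpoint t = -237/121: the terms do not tend to 0, so the series diverges.
At t = -247/121: the terms do not tend to 0, so the series diverges.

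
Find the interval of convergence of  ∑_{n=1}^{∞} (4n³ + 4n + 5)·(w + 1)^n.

(-2, 0)

Apply the ratio test: |a_{n+1}| / |a_n| = (4(n+1)³ + 4(n+1) + 5)/(4n³ + 4n + 5), which tends to 1 as n → ∞.
So the series converges when |w + 1| < 1 and diverges when |w + 1| > 1; R = 1.
Check w = 0: the terms have absolute value of order n³, which does not tend to 0, so the series diverges by the divergence test.
Endpoint w = -2: the terms have absolute value of order n³, which does not tend to 0, so the series diverges by the divergence test.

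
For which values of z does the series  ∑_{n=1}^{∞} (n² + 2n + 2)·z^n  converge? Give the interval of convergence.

(-1, 1)

By the ratio test, |a_{n+1}/a_n| = ((n+1)² + 2(n+1) + 2)/(n² + 2n + 2) → 1.
Hence R = 1.
At z = 1: the terms have absolute value of order n², which does not tend to 0, so the series diverges by the divergence test.
Check z = -1: the terms have absolute value of order n², which does not tend to 0, so the series diverges by the divergence test.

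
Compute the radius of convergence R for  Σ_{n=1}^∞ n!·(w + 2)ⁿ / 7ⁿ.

Apply the ratio test: |a_{n+1}| / |a_n| = (n+1) · 1/7, which tends to ∞ as n → ∞.
The terms grow without bound for any (w + 2) ≠ 0, so R = 0 (convergence only at w = -2).

R = 0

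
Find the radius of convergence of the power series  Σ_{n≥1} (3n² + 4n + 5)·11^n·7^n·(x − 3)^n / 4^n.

R = 4/77

Ratio test: |a_{n+1}/a_n| = [(3(n+1)² + 4(n+1) + 5)/(3n² + 4n + 5)] · 11·7/4 → 77/4 as n → ∞.
Hence the series converges for |x − 3| < 1/(77/4) = 4/77, so the radius of convergence is 4/77.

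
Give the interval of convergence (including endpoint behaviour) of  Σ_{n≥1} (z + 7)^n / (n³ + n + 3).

Apply the ratio test: |a_{n+1}| / |a_n| = (n³ + n + 3)/((n+1)³ + (n+1) + 3), which tends to 1 as n → ∞.
Hence R = 1.
Endpoint z = -6: the terms are on the order of 1/n³, so the series converges absolutely by comparison with the p-series (p = 3 > 1).
At z = -8: the series is dominated by a constant times Σ 1/n³, which converges (p = 3 > 1).

[-8, -6]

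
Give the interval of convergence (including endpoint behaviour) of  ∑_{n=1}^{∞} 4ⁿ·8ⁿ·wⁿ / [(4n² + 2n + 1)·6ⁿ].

Apply the ratio test: |a_{n+1}| / |a_n| = [(4n² + 2n + 1)/(4(n+1)² + 2(n+1) + 1)] · 4·8/6, which tends to 16/3 as n → ∞.
Convergence for |w| · 16/3 < 1, i.e. |w| < 3/16. So R = 3/16.
When w = 3/16, absolute convergence follows by limit comparison with Σ 1/n².
Endpoint w = -3/16: the terms are on the order of 1/n², so the series converges absolutely by comparison with the p-series (p = 2 > 1).

[-3/16, 3/16]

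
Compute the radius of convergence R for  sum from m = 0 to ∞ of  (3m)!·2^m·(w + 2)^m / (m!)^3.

R = 1/54

By the ratio test, |a_{m+1}/a_m| = (3m+1)·(3m+2)·(3m+3)/(m+1)³ · 2 → 54.
Hence the series converges for |w + 2| < 1/(54) = 1/54, so the radius of convergence is 1/54.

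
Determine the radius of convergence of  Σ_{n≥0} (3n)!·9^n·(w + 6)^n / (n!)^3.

The ratio of consecutive coefficients is (3n+1)·(3n+2)·(3n+3)/(n+1)³ · 9 → 243.
The series converges when 243 · |w + 6| < 1, giving R = 1/243.

R = 1/243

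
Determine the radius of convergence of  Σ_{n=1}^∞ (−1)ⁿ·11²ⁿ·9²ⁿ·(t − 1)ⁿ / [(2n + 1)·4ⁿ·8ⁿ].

R = 32/9801

By the ratio test, |a_{n+1}/a_n| = [(2n + 1)/(2(n+1) + 1)] · 121·81/(4·8) → 9801/32.
Convergence for |t − 1| · 9801/32 < 1, i.e. |t − 1| < 32/9801. So R = 32/9801.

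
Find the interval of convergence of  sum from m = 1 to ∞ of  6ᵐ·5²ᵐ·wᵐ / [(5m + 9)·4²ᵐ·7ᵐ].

The ratio of consecutive coefficients is [(5m + 9)/(5(m+1) + 9)] · 6·25/(16·7) → 75/56.
Thus R = 1/(75/56) = 56/75.
When w = 56/75, comparison with the harmonic series Σ 1/m shows the series diverges.
At w = -56/75: an alternating series whose terms decrease to 0 in absolute value, so it converges by the Leibniz criterion.

[-56/75, 56/75)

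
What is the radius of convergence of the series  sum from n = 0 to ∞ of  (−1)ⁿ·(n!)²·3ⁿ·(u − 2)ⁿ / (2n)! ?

Apply the ratio test: |a_{n+1}| / |a_n| = (n+1)²/[(2n+1)·(2n+2)] · 3, which tends to 3/4 as n → ∞.
Thus R = 1/(3/4) = 4/3.

R = 4/3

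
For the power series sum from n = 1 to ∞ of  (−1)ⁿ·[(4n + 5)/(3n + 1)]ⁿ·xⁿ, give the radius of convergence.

Applying the root test, |a_n|^(1/n) = (4n + 5)/(3n + 1) → 4/3.
The series converges when 4/3 · |x| < 1, giving R = 3/4.

R = 3/4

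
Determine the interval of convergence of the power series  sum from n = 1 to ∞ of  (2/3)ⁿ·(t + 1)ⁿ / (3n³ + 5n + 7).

By the ratio test, |a_{n+1}/a_n| = [(3n³ + 5n + 7)/(3(n+1)³ + 5(n+1) + 7)] · 2/3 → 2/3.
Hence the series converges for |t + 1| < 1/(2/3) = 3/2, so the radius of convergence is 3/2.
Check t = 1/2: absolute convergence follows by limit comparison with Σ 1/n³.
When t = -5/2, the terms are on the order of 1/n³, so the series converges absolutely by comparison with the p-series (p = 3 > 1).

[-5/2, 1/2]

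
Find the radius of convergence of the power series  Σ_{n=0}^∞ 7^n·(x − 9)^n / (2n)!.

The ratio of consecutive coefficients is 7 · 1/[(2n+1)·(2n+2)] → 0.
Since the limit is 0 < 1 for every x, the series converges on all of ℝ and R = ∞.

R = ∞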